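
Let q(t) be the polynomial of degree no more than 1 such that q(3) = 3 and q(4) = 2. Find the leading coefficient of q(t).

-1

Write q(t) = at + b. Substituting each data point gives a linear system:
  3a + b = 3
  4a + b = 2
Solving the system yields a = -1, b = 6.
So q(t) = -t + 6.
The leading coefficient is -1.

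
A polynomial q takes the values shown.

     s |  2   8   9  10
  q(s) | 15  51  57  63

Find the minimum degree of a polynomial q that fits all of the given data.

Divided differences on the nodes 2, 8, 9, 10:
  order 0: 15  51  57  63
  order 1: 6  6  6
  order 2: 0  0
  order 3: 0
The order-1 divided differences are all 6 (nonzero) and every higher order vanishes, so the data lies on a polynomial of degree exactly 1.

1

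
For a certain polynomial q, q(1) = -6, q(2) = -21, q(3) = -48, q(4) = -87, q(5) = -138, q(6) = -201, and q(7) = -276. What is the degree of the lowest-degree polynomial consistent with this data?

Forward differences of the values at u = 1, 2, 3, 4, 5, 6, 7:
  q  : -6  -21  -48  -87  -138  -201  -276
  Δ  : -15  -27  -39  -51  -63  -75
  Δ^2: -12  -12  -12  -12  -12
  Δ^3: 0  0  0  0
  Δ^4: 0  0  0
  Δ^5: 0  0
  Δ^6: 0
The second differences are constant (-12) and nonzero, while all higher differences vanish, so the minimal degree is 2.

2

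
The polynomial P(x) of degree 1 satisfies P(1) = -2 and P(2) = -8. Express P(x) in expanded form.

P(x) = -6x + 4

Using the Lagrange interpolation formula with nodes 1, 2:
  L_0(x) = (x - 2) / -1
  L_1(x) = (x - 1) / 1
Then P(x) = -2·L_0(x) - 8·L_1(x).
Expanding and collecting terms gives P(x) = -6x + 4.
Check: P(1) = -2. ✓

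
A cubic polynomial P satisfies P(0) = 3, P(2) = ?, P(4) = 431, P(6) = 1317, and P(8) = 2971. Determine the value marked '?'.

On equispaced nodes a degree-3 polynomial has vanishing fourth forward difference, so
  P(0) - 4·P(2) + 6·P(4) - 4·P(6) + P(8) = 0.
Substituting the known values and solving for P(2):
  -4·P(2) = -292
  P(2) = 73.

73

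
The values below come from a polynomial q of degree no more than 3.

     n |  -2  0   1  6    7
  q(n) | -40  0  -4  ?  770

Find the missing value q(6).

456

The 4 known points determine the degree-3 polynomial uniquely.
Write q(n) = an^3 + bn^2 + cn + d. Substituting each data point gives a linear system:
  -8a + 4b - 2c + d = -40
  d = 0
  a + b + c + d = -4
  343a + 49b + 7c + d = 770
Solving the system yields a = 3, b = -5, c = -2, d = 0.
So q(n) = 3n^3 - 5n^2 - 2n.
Then q(6) = 456.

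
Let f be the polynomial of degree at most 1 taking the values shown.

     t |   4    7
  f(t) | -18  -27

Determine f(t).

Write f(t) = at + b. Substituting each data point gives a linear system:
  4a + b = -18
  7a + b = -27
Solving the system yields a = -3, b = -6.
So f(t) = -3t - 6.
Check: f(4) = -18. ✓

f(t) = -3t - 6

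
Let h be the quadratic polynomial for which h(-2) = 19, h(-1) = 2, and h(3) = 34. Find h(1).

Write h(u) = au^2 + bu + c. Substituting each data point gives a linear system:
  4a - 2b + c = 19
  a - b + c = 2
  9a + 3b + c = 34
Solving the system yields a = 5, b = -2, c = -5.
So h(u) = 5u^2 - 2u - 5.
Then h(1) = -2.

-2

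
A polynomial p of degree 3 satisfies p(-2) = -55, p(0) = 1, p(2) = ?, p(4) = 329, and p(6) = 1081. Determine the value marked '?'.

On equispaced nodes a degree-3 polynomial has vanishing fourth forward difference, so
  p(-2) - 4·p(0) + 6·p(2) - 4·p(4) + p(6) = 0.
Substituting the known values and solving for p(2):
  6·p(2) = 294
  p(2) = 49.

49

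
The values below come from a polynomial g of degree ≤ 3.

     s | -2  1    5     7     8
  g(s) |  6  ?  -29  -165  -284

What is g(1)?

3

The 4 known points determine the degree-3 polynomial uniquely.
Write g(s) = as^3 + bs^2 + cs + d. Substituting each data point gives a linear system:
  -8a + 4b - 2c + d = 6
  125a + 25b + 5c + d = -29
  343a + 49b + 7c + d = -165
  512a + 64b + 8c + d = -284
Solving the system yields a = -1, b = 3, c = 5, d = -4.
So g(s) = -s³ + 3s² + 5s - 4.
Then g(1) = 3.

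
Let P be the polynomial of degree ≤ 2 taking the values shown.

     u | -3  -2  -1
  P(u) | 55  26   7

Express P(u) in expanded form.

Write P(u) = au^2 + bu + c. Substituting each data point gives a linear system:
  9a - 3b + c = 55
  4a - 2b + c = 26
  a - b + c = 7
Solving the system yields a = 5, b = -4, c = -2.
So P(u) = 5u^2 - 4u - 2.
Check: P(-2) = 26. ✓

P(u) = 5u^2 - 4u - 2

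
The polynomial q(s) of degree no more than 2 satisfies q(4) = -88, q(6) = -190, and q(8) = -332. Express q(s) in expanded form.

Write q(s) = as^2 + bs + c. Substituting each data point gives a linear system:
  16a + 4b + c = -88
  36a + 6b + c = -190
  64a + 8b + c = -332
Solving the system yields a = -5, b = -1, c = -4.
So q(s) = -5s^2 - s - 4.
Check: q(4) = -88. ✓

q(s) = -5s^2 - s - 4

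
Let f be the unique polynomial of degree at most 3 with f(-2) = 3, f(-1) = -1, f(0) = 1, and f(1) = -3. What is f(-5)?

Forward differences of the values at s = -2, -1, 0, 1:
  f  : 3  -1  1  -3
  Δ  : -4  2  -4
  Δ^2: 6  -6
  Δ^3: -12
The third differences are constant, confirming degree 3.
Interpolating (Newton forward form) and evaluating at s = -5 gives f(-5) = 171.

171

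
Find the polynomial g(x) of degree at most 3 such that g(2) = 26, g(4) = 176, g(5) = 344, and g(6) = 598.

Using the Lagrange interpolation formula with nodes 2, 4, 5, 6:
  L_0(x) = (x - 4)(x - 5)(x - 6) / -24
  L_1(x) = (x - 2)(x - 5)(x - 6) / 4
  L_2(x) = (x - 2)(x - 4)(x - 6) / -3
  L_3(x) = (x - 2)(x - 4)(x - 5) / 8
Then g(x) = 26·L_0(x) + 176·L_1(x) + 344·L_2(x) + 598·L_3(x).
Expanding and collecting terms gives g(x) = 3x^3 - 2x^2 + 3x + 4.
Check: g(5) = 344. ✓

g(x) = 3x^3 - 2x^2 + 3x + 4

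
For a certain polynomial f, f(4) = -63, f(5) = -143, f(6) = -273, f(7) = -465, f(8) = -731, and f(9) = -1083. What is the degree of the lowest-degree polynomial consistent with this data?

3

Forward differences of the values at x = 4, 5, 6, 7, 8, 9:
  f  : -63  -143  -273  -465  -731  -1083
  Δ  : -80  -130  -192  -266  -352
  Δ^2: -50  -62  -74  -86
  Δ^3: -12  -12  -12
  Δ^4: 0  0
  Δ^5: 0
The third differences are constant (-12) and nonzero, while all higher differences vanish, so the minimal degree is 3.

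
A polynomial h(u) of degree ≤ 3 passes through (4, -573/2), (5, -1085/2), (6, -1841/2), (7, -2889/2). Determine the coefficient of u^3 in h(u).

-4

Write h(u) = au^3 + bu^2 + cu + d. Substituting each data point gives a linear system:
  64a + 16b + 4c + d = -573/2
  125a + 25b + 5c + d = -1085/2
  216a + 36b + 6c + d = -1841/2
  343a + 49b + 7c + d = -2889/2
Solving the system yields a = -4, b = -1, c = -3, d = -5/2.
So h(u) = -4u³ - u² - 3u - 5/2.
The leading coefficient is -4.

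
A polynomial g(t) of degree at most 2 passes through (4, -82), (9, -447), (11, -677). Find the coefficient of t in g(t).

5

Write g(t) = at^2 + bt + c. Substituting each data point gives a linear system:
  16a + 4b + c = -82
  81a + 9b + c = -447
  121a + 11b + c = -677
Solving the system yields a = -6, b = 5, c = -6.
So g(t) = -6t^2 + 5t - 6.
The coefficient of t is 5.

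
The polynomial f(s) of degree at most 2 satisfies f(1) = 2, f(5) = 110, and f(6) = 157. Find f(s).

f(s) = 4s^2 + 3s - 5

Write f(s) = as^2 + bs + c. Substituting each data point gives a linear system:
  a + b + c = 2
  25a + 5b + c = 110
  36a + 6b + c = 157
Solving the system yields a = 4, b = 3, c = -5.
So f(s) = 4s² + 3s - 5.
Check: f(1) = 2. ✓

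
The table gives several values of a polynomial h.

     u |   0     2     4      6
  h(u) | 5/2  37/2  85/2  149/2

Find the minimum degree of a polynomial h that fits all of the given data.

2

Forward differences of the values at u = 0, 2, 4, 6:
  h  : 5/2  37/2  85/2  149/2
  Δ  : 16  24  32
  Δ^2: 8  8
  Δ^3: 0
The second differences are constant (8) and nonzero, while all higher differences vanish, so the minimal degree is 2.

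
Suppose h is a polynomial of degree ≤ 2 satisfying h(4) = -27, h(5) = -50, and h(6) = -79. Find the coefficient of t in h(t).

Write h(t) = at^2 + bt + c. Substituting each data point gives a linear system:
  16a + 4b + c = -27
  25a + 5b + c = -50
  36a + 6b + c = -79
Solving the system yields a = -3, b = 4, c = 5.
So h(t) = -3t² + 4t + 5.
The coefficient of t is 4.

4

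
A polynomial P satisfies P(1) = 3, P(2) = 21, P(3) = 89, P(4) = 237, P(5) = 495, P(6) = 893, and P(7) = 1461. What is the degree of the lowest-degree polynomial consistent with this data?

Forward differences of the values at x = 1, 2, 3, 4, 5, 6, 7:
  P  : 3  21  89  237  495  893  1461
  Δ  : 18  68  148  258  398  568
  Δ^2: 50  80  110  140  170
  Δ^3: 30  30  30  30
  Δ^4: 0  0  0
  Δ^5: 0  0
  Δ^6: 0
The third differences are constant (30) and nonzero, while all higher differences vanish, so the minimal degree is 3.

3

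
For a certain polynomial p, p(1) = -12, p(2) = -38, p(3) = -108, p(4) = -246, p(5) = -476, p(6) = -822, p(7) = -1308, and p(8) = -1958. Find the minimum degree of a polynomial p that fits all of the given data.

3

Forward differences of the values at x = 1, 2, 3, 4, 5, 6, 7, 8:
  p  : -12  -38  -108  -246  -476  -822  -1308  -1958
  Δ  : -26  -70  -138  -230  -346  -486  -650
  Δ^2: -44  -68  -92  -116  -140  -164
  Δ^3: -24  -24  -24  -24  -24
  Δ^4: 0  0  0  0
  Δ^5: 0  0  0
  Δ^6: 0  0
  Δ^7: 0
The third differences are constant (-24) and nonzero, while all higher differences vanish, so the minimal degree is 3.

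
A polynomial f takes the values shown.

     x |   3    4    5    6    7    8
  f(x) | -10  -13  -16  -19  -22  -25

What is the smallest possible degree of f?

1

Forward differences of the values at x = 3, 4, 5, 6, 7, 8:
  f  : -10  -13  -16  -19  -22  -25
  Δ  : -3  -3  -3  -3  -3
  Δ^2: 0  0  0  0
  Δ^3: 0  0  0
  Δ^4: 0  0
  Δ^5: 0
The first differences are constant (-3) and nonzero, while all higher differences vanish, so the minimal degree is 1.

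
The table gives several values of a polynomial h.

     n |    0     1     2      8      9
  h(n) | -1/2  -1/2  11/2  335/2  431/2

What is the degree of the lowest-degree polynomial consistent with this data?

2

Divided differences on the nodes 0, 1, 2, 8, 9:
  order 0: -1/2  -1/2  11/2  335/2  431/2
  order 1: 0  6  27  48
  order 2: 3  3  3
  order 3: 0  0
  order 4: 0
The order-2 divided differences are all 3 (nonzero) and every higher order vanishes, so the data lies on a polynomial of degree exactly 2.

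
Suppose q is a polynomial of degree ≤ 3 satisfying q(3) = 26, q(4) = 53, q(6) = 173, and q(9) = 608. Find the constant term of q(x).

5

Write q(x) = ax^3 + bx^2 + cx + d. Substituting each data point gives a linear system:
  27a + 9b + 3c + d = 26
  64a + 16b + 4c + d = 53
  216a + 36b + 6c + d = 173
  729a + 81b + 9c + d = 608
Solving the system yields a = 1, b = -2, c = 4, d = 5.
So q(x) = x³ - 2x² + 4x + 5.
The constant term is 5.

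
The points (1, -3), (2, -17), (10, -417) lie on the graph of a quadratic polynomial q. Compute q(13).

-699

Write q(u) = au^2 + bu + c. Substituting each data point gives a linear system:
  a + b + c = -3
  4a + 2b + c = -17
  100a + 10b + c = -417
Solving the system yields a = -4, b = -2, c = 3.
So q(u) = -4u^2 - 2u + 3.
Then q(13) = -699.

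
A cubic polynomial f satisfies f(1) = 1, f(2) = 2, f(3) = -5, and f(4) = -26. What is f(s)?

f(s) = -s^3 + 2s^2 + 2s - 2

Using the Lagrange interpolation formula with nodes 1, 2, 3, 4:
  L_0(s) = (s - 2)(s - 3)(s - 4) / -6
  L_1(s) = (s - 1)(s - 3)(s - 4) / 2
  L_2(s) = (s - 1)(s - 2)(s - 4) / -2
  L_3(s) = (s - 1)(s - 2)(s - 3) / 6
Then f(s) = 1·L_0(s) + 2·L_1(s) - 5·L_2(s) - 26·L_3(s).
Expanding and collecting terms gives f(s) = -s³ + 2s² + 2s - 2.
Check: f(2) = 2. ✓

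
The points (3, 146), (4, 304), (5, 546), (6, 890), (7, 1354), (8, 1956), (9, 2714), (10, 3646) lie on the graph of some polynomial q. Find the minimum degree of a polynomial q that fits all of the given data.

Forward differences of the values at s = 3, 4, 5, 6, 7, 8, 9, 10:
  q  : 146  304  546  890  1354  1956  2714  3646
  Δ  : 158  242  344  464  602  758  932
  Δ^2: 84  102  120  138  156  174
  Δ^3: 18  18  18  18  18
  Δ^4: 0  0  0  0
  Δ^5: 0  0  0
  Δ^6: 0  0
  Δ^7: 0
The third differences are constant (18) and nonzero, while all higher differences vanish, so the minimal degree is 3.

3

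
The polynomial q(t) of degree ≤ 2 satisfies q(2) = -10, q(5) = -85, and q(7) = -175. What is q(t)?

Using the Lagrange interpolation formula with nodes 2, 5, 7:
  L_0(t) = (t - 5)(t - 7) / 15
  L_1(t) = (t - 2)(t - 7) / -6
  L_2(t) = (t - 2)(t - 5) / 10
Then q(t) = -10·L_0(t) - 85·L_1(t) - 175·L_2(t).
Expanding and collecting terms gives q(t) = -4t² + 3t.
Check: q(5) = -85. ✓

q(t) = -4t^2 + 3t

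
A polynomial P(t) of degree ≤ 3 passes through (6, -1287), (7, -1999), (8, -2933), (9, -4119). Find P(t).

Using the Lagrange interpolation formula with nodes 6, 7, 8, 9:
  L_0(t) = (t - 7)(t - 8)(t - 9) / -6
  L_1(t) = (t - 6)(t - 8)(t - 9) / 2
  L_2(t) = (t - 6)(t - 7)(t - 9) / -2
  L_3(t) = (t - 6)(t - 7)(t - 8) / 6
Then P(t) = -1287·L_0(t) - 1999·L_1(t) - 2933·L_2(t) - 4119·L_3(t).
Expanding and collecting terms gives P(t) = -5t^3 - 6t^2 + t + 3.
Check: P(9) = -4119. ✓

P(t) = -5t^3 - 6t^2 + t + 3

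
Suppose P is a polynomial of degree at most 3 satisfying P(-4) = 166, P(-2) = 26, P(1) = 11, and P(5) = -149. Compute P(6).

-294

Using the Lagrange interpolation formula with nodes -4, -2, 1, 5:
  L_0(s) = (s + 2)(s - 1)(s - 5) / -90
  L_1(s) = (s + 4)(s - 1)(s - 5) / 42
  L_2(s) = (s + 4)(s + 2)(s - 5) / -60
  L_3(s) = (s + 4)(s + 2)(s - 1) / 252
Then P(s) = 166·L_0(s) + 26·L_1(s) + 11·L_2(s) - 149·L_3(s).
Expanding and collecting terms gives P(s) = -2s^3 + 3s^2 + 4s + 6.
Evaluating at s = 6: P(6) = -294.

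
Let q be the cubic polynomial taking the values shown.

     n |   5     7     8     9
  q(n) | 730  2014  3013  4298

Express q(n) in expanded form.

Using the Lagrange interpolation formula with nodes 5, 7, 8, 9:
  L_0(n) = (n - 7)(n - 8)(n - 9) / -24
  L_1(n) = (n - 5)(n - 8)(n - 9) / 4
  L_2(n) = (n - 5)(n - 7)(n - 9) / -3
  L_3(n) = (n - 5)(n - 7)(n - 8) / 8
Then q(n) = 730·L_0(n) + 2014·L_1(n) + 3013·L_2(n) + 4298·L_3(n).
Expanding and collecting terms gives q(n) = 6n^3 - n^2 + 5.
Check: q(5) = 730. ✓

q(n) = 6n^3 - n^2 + 5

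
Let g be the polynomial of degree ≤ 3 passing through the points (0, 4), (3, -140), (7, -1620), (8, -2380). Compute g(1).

Using the Lagrange interpolation formula with nodes 0, 3, 7, 8:
  L_0(x) = (x - 3)(x - 7)(x - 8) / -168
  L_1(x) = x(x - 7)(x - 8) / 60
  L_2(x) = x(x - 3)(x - 8) / -28
  L_3(x) = x(x - 3)(x - 7) / 40
Then g(x) = 4·L_0(x) - 140·L_1(x) - 1620·L_2(x) - 2380·L_3(x).
Expanding and collecting terms gives g(x) = -4x^3 - 6x^2 + 6x + 4.
Evaluating at x = 1: g(1) = 0.

0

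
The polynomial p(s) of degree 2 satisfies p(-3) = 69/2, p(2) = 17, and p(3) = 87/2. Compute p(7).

499/2

Write p(s) = as^2 + bs + c. Substituting each data point gives a linear system:
  9a - 3b + c = 69/2
  4a + 2b + c = 17
  9a + 3b + c = 87/2
Solving the system yields a = 5, b = 3/2, c = -6.
So p(s) = 5s^2 + (3/2)s - 6.
Then p(7) = 499/2.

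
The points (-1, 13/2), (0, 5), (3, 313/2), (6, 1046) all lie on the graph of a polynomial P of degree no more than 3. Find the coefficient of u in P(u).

Write P(u) = au^3 + bu^2 + cu + d. Substituting each data point gives a linear system:
  -a + b - c + d = 13/2
  d = 5
  27a + 9b + 3c + d = 313/2
  216a + 36b + 6c + d = 1046
Solving the system yields a = 4, b = 5, c = -1/2, d = 5.
So P(u) = 4u^3 + 5u^2 - (1/2)u + 5.
The coefficient of u is -1/2.

-1/2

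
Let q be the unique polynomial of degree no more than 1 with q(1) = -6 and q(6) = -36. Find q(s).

q(s) = -6s

Write q(s) = as + b. Substituting each data point gives a linear system:
  a + b = -6
  6a + b = -36
Solving the system yields a = -6, b = 0.
So q(s) = -6s.
Check: q(1) = -6. ✓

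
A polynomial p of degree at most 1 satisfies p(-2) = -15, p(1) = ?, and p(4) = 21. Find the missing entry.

3

The 2 known points determine the degree-1 polynomial uniquely.
Write p(x) = ax + b. Substituting each data point gives a linear system:
  -2a + b = -15
  4a + b = 21
Solving the system yields a = 6, b = -3.
So p(x) = 6x - 3.
Then p(1) = 3.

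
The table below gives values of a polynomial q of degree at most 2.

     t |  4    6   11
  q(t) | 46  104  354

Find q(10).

Write q(t) = at^2 + bt + c. Substituting each data point gives a linear system:
  16a + 4b + c = 46
  36a + 6b + c = 104
  121a + 11b + c = 354
Solving the system yields a = 3, b = -1, c = 2.
So q(t) = 3t^2 - t + 2.
Then q(10) = 292.

292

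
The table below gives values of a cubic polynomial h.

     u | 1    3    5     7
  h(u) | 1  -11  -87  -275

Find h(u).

Using the Lagrange interpolation formula with nodes 1, 3, 5, 7:
  L_0(u) = (u - 3)(u - 5)(u - 7) / -48
  L_1(u) = (u - 1)(u - 5)(u - 7) / 16
  L_2(u) = (u - 1)(u - 3)(u - 7) / -16
  L_3(u) = (u - 1)(u - 3)(u - 5) / 48
Then h(u) = 1·L_0(u) - 11·L_1(u) - 87·L_2(u) - 275·L_3(u).
Expanding and collecting terms gives h(u) = -u^3 + u^2 + 3u - 2.
Check: h(7) = -275. ✓

h(u) = -u^3 + u^2 + 3u - 2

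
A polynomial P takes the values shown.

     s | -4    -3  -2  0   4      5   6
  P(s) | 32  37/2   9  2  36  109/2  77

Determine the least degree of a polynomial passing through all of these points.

2

Divided differences on the nodes -4, -3, -2, 0, 4, 5, 6:
  order 0: 32  37/2  9  2  36  109/2  77
  order 1: -27/2  -19/2  -7/2  17/2  37/2  45/2
  order 2: 2  2  2  2  2
  order 3: 0  0  0  0
  order 4: 0  0  0
  order 5: 0  0
  order 6: 0
The order-2 divided differences are all 2 (nonzero) and every higher order vanishes, so the data lies on a polynomial of degree exactly 2.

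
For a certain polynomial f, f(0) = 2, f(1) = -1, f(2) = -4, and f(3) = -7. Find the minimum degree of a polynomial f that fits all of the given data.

Forward differences of the values at n = 0, 1, 2, 3:
  f  : 2  -1  -4  -7
  Δ  : -3  -3  -3
  Δ^2: 0  0
  Δ^3: 0
The first differences are constant (-3) and nonzero, while all higher differences vanish, so the minimal degree is 1.

1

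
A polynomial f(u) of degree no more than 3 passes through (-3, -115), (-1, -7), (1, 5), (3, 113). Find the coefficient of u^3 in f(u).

4

Write f(u) = au^3 + bu^2 + cu + d. Substituting each data point gives a linear system:
  -27a + 9b - 3c + d = -115
  -a + b - c + d = -7
  a + b + c + d = 5
  27a + 9b + 3c + d = 113
Solving the system yields a = 4, b = 0, c = 2, d = -1.
So f(u) = 4u^3 + 2u - 1.
The leading coefficient is 4.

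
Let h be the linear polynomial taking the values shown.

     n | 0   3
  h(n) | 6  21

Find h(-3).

-9

Write h(n) = an + b. Substituting each data point gives a linear system:
  b = 6
  3a + b = 21
Solving the system yields a = 5, b = 6.
So h(n) = 5n + 6.
Then h(-3) = -9.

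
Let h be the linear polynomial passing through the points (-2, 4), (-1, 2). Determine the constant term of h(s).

Write h(s) = as + b. Substituting each data point gives a linear system:
  -2a + b = 4
  -a + b = 2
Solving the system yields a = -2, b = 0.
So h(s) = -2s.
The constant term is 0.

0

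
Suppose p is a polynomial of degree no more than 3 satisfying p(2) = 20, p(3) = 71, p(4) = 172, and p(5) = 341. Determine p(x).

p(x) = 3x^3 - 2x^2 + 4x - 4

Write p(x) = ax^3 + bx^2 + cx + d. Substituting each data point gives a linear system:
  8a + 4b + 2c + d = 20
  27a + 9b + 3c + d = 71
  64a + 16b + 4c + d = 172
  125a + 25b + 5c + d = 341
Solving the system yields a = 3, b = -2, c = 4, d = -4.
So p(x) = 3x^3 - 2x^2 + 4x - 4.
Check: p(2) = 20. ✓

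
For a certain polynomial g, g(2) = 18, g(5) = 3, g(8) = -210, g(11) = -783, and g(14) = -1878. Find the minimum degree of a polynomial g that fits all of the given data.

3

Forward differences of the values at t = 2, 5, 8, 11, 14:
  g  : 18  3  -210  -783  -1878
  Δ  : -15  -213  -573  -1095
  Δ^2: -198  -360  -522
  Δ^3: -162  -162
  Δ^4: 0
The third differences are constant (-162) and nonzero, while all higher differences vanish, so the minimal degree is 3.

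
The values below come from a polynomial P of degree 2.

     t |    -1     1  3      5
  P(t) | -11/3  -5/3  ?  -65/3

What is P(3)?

-23/3

On equispaced nodes a degree-2 polynomial has vanishing third forward difference, so
  - P(-1) + 3·P(1) - 3·P(3) + P(5) = 0.
Substituting the known values and solving for P(3):
  -3·P(3) = 23
  P(3) = -23/3.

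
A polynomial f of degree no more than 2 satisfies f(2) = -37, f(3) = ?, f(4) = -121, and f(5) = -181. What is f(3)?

-73

The 3 known points determine the degree-2 polynomial uniquely.
Write f(u) = au^2 + bu + c. Substituting each data point gives a linear system:
  4a + 2b + c = -37
  16a + 4b + c = -121
  25a + 5b + c = -181
Solving the system yields a = -6, b = -6, c = -1.
So f(u) = -6u^2 - 6u - 1.
Then f(3) = -73.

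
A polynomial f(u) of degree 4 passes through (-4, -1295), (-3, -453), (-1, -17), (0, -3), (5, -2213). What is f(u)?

f(u) = -4u^4 + 3u^3 - 4u^2 + 3u - 3

Write f(u) = au^4 + bu^3 + cu^2 + du + e. Substituting each data point gives a linear system:
  256a - 64b + 16c - 4d + e = -1295
  81a - 27b + 9c - 3d + e = -453
  a - b + c - d + e = -17
  e = -3
  625a + 125b + 25c + 5d + e = -2213
Solving the system yields a = -4, b = 3, c = -4, d = 3, e = -3.
So f(u) = -4u^4 + 3u^3 - 4u^2 + 3u - 3.
Check: f(5) = -2213. ✓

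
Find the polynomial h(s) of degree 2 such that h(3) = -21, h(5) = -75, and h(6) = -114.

h(s) = -4s^2 + 5s

Using the Lagrange interpolation formula with nodes 3, 5, 6:
  L_0(s) = (s - 5)(s - 6) / 6
  L_1(s) = (s - 3)(s - 6) / -2
  L_2(s) = (s - 3)(s - 5) / 3
Then h(s) = -21·L_0(s) - 75·L_1(s) - 114·L_2(s).
Expanding and collecting terms gives h(s) = -4s^2 + 5s.
Check: h(6) = -114. ✓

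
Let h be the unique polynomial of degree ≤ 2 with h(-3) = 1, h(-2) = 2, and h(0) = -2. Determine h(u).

h(u) = -u^2 - 4u - 2

Using the Lagrange interpolation formula with nodes -3, -2, 0:
  L_0(u) = (u + 2)u / 3
  L_1(u) = (u + 3)u / -2
  L_2(u) = (u + 3)(u + 2) / 6
Then h(u) = 1·L_0(u) + 2·L_1(u) - 2·L_2(u).
Expanding and collecting terms gives h(u) = -u^2 - 4u - 2.
Check: h(0) = -2. ✓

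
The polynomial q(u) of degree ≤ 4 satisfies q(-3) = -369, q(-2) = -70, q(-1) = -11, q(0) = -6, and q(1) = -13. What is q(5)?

Using the Lagrange interpolation formula with nodes -3, -2, -1, 0, 1:
  L_0(u) = (u + 2)(u + 1)u(u - 1) / 24
  L_1(u) = (u + 3)(u + 1)u(u - 1) / -6
  L_2(u) = (u + 3)(u + 2)u(u - 1) / 4
  L_3(u) = (u + 3)(u + 2)(u + 1)(u - 1) / -6
  L_4(u) = (u + 3)(u + 2)(u + 1)u / 24
Then q(u) = -369·L_0(u) - 70·L_1(u) - 11·L_2(u) - 6·L_3(u) - 13·L_4(u).
Expanding and collecting terms gives q(u) = -6u^4 - 5u^3 + 4u - 6.
Evaluating at u = 5: q(5) = -4361.

-4361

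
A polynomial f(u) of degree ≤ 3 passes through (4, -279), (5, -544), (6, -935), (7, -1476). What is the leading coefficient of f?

-4

Write f(u) = au^3 + bu^2 + cu + d. Substituting each data point gives a linear system:
  64a + 16b + 4c + d = -279
  125a + 25b + 5c + d = -544
  216a + 36b + 6c + d = -935
  343a + 49b + 7c + d = -1476
Solving the system yields a = -4, b = -3, c = 6, d = 1.
So f(u) = -4u³ - 3u² + 6u + 1.
The leading coefficient is -4.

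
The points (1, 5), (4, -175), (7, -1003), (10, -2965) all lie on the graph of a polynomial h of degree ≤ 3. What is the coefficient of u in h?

Write h(u) = au^3 + bu^2 + cu + d. Substituting each data point gives a linear system:
  a + b + c + d = 5
  64a + 16b + 4c + d = -175
  343a + 49b + 7c + d = -1003
  1000a + 100b + 10c + d = -2965
Solving the system yields a = -3, b = 0, c = 3, d = 5.
So h(u) = -3u^3 + 3u + 5.
The coefficient of u is 3.

3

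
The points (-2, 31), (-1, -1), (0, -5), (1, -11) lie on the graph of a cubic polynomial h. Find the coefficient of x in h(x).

Write h(x) = ax^3 + bx^2 + cx + d. Substituting each data point gives a linear system:
  -8a + 4b - 2c + d = 31
  -a + b - c + d = -1
  d = -5
  a + b + c + d = -11
Solving the system yields a = -5, b = -1, c = 0, d = -5.
So h(x) = -5x³ - x² - 5.
The coefficient of x is 0.

0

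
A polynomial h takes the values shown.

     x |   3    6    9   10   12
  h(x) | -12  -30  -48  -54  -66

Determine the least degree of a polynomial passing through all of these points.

1

Divided differences on the nodes 3, 6, 9, 10, 12:
  order 0: -12  -30  -48  -54  -66
  order 1: -6  -6  -6  -6
  order 2: 0  0  0
  order 3: 0  0
  order 4: 0
The order-1 divided differences are all -6 (nonzero) and every higher order vanishes, so the data lies on a polynomial of degree exactly 1.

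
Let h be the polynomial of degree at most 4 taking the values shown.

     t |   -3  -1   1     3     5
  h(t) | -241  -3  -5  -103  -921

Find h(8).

-6753

Write h(t) = at^4 + bt^3 + ct^2 + dt + e. Substituting each data point gives a linear system:
  81a - 27b + 9c - 3d + e = -241
  a - b + c - d + e = -3
  a + b + c + d + e = -5
  81a + 27b + 9c + 3d + e = -103
  625a + 125b + 25c + 5d + e = -921
Solving the system yields a = -2, b = 3, c = -1, d = -4, e = -1.
So h(t) = -2t⁴ + 3t³ - t² - 4t - 1.
Then h(8) = -6753.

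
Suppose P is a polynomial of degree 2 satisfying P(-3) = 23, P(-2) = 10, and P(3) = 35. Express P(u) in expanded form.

P(u) = 3u^2 + 2u + 2

Write P(u) = au^2 + bu + c. Substituting each data point gives a linear system:
  9a - 3b + c = 23
  4a - 2b + c = 10
  9a + 3b + c = 35
Solving the system yields a = 3, b = 2, c = 2.
So P(u) = 3u² + 2u + 2.
Check: P(-3) = 23. ✓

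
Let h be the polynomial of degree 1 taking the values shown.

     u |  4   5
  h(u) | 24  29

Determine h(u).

h(u) = 5u + 4

Using the Lagrange interpolation formula with nodes 4, 5:
  L_0(u) = (u - 5) / -1
  L_1(u) = (u - 4) / 1
Then h(u) = 24·L_0(u) + 29·L_1(u).
Expanding and collecting terms gives h(u) = 5u + 4.
Check: h(4) = 24. ✓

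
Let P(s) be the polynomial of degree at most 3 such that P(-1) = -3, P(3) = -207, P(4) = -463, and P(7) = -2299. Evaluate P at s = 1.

-13

Write P(s) = as^3 + bs^2 + cs + d. Substituting each data point gives a linear system:
  -a + b - c + d = -3
  27a + 9b + 3c + d = -207
  64a + 16b + 4c + d = -463
  343a + 49b + 7c + d = -2299
Solving the system yields a = -6, b = -5, c = 1, d = -3.
So P(s) = -6s³ - 5s² + s - 3.
Then P(1) = -13.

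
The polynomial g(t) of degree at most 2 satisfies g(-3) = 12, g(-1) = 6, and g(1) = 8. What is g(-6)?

36

Write g(t) = at^2 + bt + c. Substituting each data point gives a linear system:
  9a - 3b + c = 12
  a - b + c = 6
  a + b + c = 8
Solving the system yields a = 1, b = 1, c = 6.
So g(t) = t^2 + t + 6.
Then g(-6) = 36.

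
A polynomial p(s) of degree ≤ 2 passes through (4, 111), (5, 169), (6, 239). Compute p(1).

Forward differences of the values at s = 4, 5, 6:
  p  : 111  169  239
  Δ  : 58  70
  Δ^2: 12
The second differences are constant, confirming degree 2.
Interpolating (Newton forward form) and evaluating at s = 1 gives p(1) = 9.

9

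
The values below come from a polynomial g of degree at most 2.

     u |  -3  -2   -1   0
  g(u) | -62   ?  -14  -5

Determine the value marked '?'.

-33

The 3 known points determine the degree-2 polynomial uniquely.
Write g(u) = au^2 + bu + c. Substituting each data point gives a linear system:
  9a - 3b + c = -62
  a - b + c = -14
  c = -5
Solving the system yields a = -5, b = 4, c = -5.
So g(u) = -5u^2 + 4u - 5.
Then g(-2) = -33.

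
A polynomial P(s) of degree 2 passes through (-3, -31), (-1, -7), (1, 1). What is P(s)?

Using the Lagrange interpolation formula with nodes -3, -1, 1:
  L_0(s) = (s + 1)(s - 1) / 8
  L_1(s) = (s + 3)(s - 1) / -4
  L_2(s) = (s + 3)(s + 1) / 8
Then P(s) = -31·L_0(s) - 7·L_1(s) + 1·L_2(s).
Expanding and collecting terms gives P(s) = -2s^2 + 4s - 1.
Check: P(-3) = -31. ✓

P(s) = -2s^2 + 4s - 1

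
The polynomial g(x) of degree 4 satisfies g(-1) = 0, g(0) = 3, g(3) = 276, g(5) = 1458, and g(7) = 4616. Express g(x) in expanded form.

Write g(x) = ax^4 + bx^3 + cx^2 + dx + e. Substituting each data point gives a linear system:
  a - b + c - d + e = 0
  e = 3
  81a + 27b + 9c + 3d + e = 276
  625a + 125b + 25c + 5d + e = 1458
  2401a + 343b + 49c + 7d + e = 4616
Solving the system yields a = 1, b = 6, c = 3, d = 1, e = 3.
So g(x) = x^4 + 6x^3 + 3x^2 + x + 3.
Check: g(3) = 276. ✓

g(x) = x^4 + 6x^3 + 3x^2 + x + 3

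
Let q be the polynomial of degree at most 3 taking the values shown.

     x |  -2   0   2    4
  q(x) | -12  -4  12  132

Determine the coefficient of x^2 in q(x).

1

Write q(x) = ax^3 + bx^2 + cx + d. Substituting each data point gives a linear system:
  -8a + 4b - 2c + d = -12
  d = -4
  8a + 4b + 2c + d = 12
  64a + 16b + 4c + d = 132
Solving the system yields a = 2, b = 1, c = -2, d = -4.
So q(x) = 2x^3 + x^2 - 2x - 4.
The coefficient of x^2 is 1.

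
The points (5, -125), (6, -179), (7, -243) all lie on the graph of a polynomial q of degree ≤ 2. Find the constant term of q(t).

Write q(t) = at^2 + bt + c. Substituting each data point gives a linear system:
  25a + 5b + c = -125
  36a + 6b + c = -179
  49a + 7b + c = -243
Solving the system yields a = -5, b = 1, c = -5.
So q(t) = -5t² + t - 5.
The constant term is -5.

-5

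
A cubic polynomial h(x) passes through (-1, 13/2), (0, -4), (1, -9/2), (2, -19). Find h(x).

h(x) = -4x^3 + 5x^2 - (3/2)x - 4

Write h(x) = ax^3 + bx^2 + cx + d. Substituting each data point gives a linear system:
  -a + b - c + d = 13/2
  d = -4
  a + b + c + d = -9/2
  8a + 4b + 2c + d = -19
Solving the system yields a = -4, b = 5, c = -3/2, d = -4.
So h(x) = -4x^3 + 5x^2 - (3/2)x - 4.
Check: h(0) = -4. ✓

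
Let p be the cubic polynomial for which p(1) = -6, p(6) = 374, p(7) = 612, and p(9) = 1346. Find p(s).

p(s) = 2s^3 - s^2 - 3s - 4

Write p(s) = as^3 + bs^2 + cs + d. Substituting each data point gives a linear system:
  a + b + c + d = -6
  216a + 36b + 6c + d = 374
  343a + 49b + 7c + d = 612
  729a + 81b + 9c + d = 1346
Solving the system yields a = 2, b = -1, c = -3, d = -4.
So p(s) = 2s^3 - s^2 - 3s - 4.
Check: p(6) = 374. ✓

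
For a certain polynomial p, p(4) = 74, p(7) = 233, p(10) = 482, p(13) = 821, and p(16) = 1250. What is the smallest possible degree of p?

2

Forward differences of the values at s = 4, 7, 10, 13, 16:
  p  : 74  233  482  821  1250
  Δ  : 159  249  339  429
  Δ^2: 90  90  90
  Δ^3: 0  0
  Δ^4: 0
The second differences are constant (90) and nonzero, while all higher differences vanish, so the minimal degree is 2.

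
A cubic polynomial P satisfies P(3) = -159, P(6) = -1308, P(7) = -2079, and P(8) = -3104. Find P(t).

P(t) = -6t^3 - t^2 + 4t

Write P(t) = at^3 + bt^2 + ct + d. Substituting each data point gives a linear system:
  27a + 9b + 3c + d = -159
  216a + 36b + 6c + d = -1308
  343a + 49b + 7c + d = -2079
  512a + 64b + 8c + d = -3104
Solving the system yields a = -6, b = -1, c = 4, d = 0.
So P(t) = -6t^3 - t^2 + 4t.
Check: P(6) = -1308. ✓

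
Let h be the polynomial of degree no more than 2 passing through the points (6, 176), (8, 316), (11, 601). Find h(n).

h(n) = 5n^2 - 4

Write h(n) = an^2 + bn + c. Substituting each data point gives a linear system:
  36a + 6b + c = 176
  64a + 8b + c = 316
  121a + 11b + c = 601
Solving the system yields a = 5, b = 0, c = -4.
So h(n) = 5n^2 - 4.
Check: h(6) = 176. ✓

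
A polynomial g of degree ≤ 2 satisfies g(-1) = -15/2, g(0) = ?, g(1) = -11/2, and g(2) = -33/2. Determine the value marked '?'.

-5/2

The 3 known points determine the degree-2 polynomial uniquely.
Write g(n) = an^2 + bn + c. Substituting each data point gives a linear system:
  a - b + c = -15/2
  a + b + c = -11/2
  4a + 2b + c = -33/2
Solving the system yields a = -4, b = 1, c = -5/2.
So g(n) = -4n² + n - 5/2.
Then g(0) = -5/2.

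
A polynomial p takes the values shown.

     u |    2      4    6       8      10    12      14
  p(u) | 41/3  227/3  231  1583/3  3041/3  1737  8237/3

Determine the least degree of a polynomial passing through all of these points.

3

Forward differences of the values at u = 2, 4, 6, 8, 10, 12, 14:
  p  : 41/3  227/3  231  1583/3  3041/3  1737  8237/3
  Δ  : 62  466/3  890/3  486  2170/3  3026/3
  Δ^2: 280/3  424/3  568/3  712/3  856/3
  Δ^3: 48  48  48  48
  Δ^4: 0  0  0
  Δ^5: 0  0
  Δ^6: 0
The third differences are constant (48) and nonzero, while all higher differences vanish, so the minimal degree is 3.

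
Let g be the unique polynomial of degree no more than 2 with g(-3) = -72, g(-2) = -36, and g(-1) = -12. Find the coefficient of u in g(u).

6

Write g(u) = au^2 + bu + c. Substituting each data point gives a linear system:
  9a - 3b + c = -72
  4a - 2b + c = -36
  a - b + c = -12
Solving the system yields a = -6, b = 6, c = 0.
So g(u) = -6u^2 + 6u.
The coefficient of u is 6.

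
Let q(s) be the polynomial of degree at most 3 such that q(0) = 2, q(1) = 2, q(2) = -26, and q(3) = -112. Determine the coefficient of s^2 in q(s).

1

Write q(s) = as^3 + bs^2 + cs + d. Substituting each data point gives a linear system:
  d = 2
  a + b + c + d = 2
  8a + 4b + 2c + d = -26
  27a + 9b + 3c + d = -112
Solving the system yields a = -5, b = 1, c = 4, d = 2.
So q(s) = -5s^3 + s^2 + 4s + 2.
The coefficient of s^2 is 1.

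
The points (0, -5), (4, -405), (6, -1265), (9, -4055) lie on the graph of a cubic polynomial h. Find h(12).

Using the Lagrange interpolation formula with nodes 0, 4, 6, 9:
  L_0(x) = (x - 4)(x - 6)(x - 9) / -216
  L_1(x) = x(x - 6)(x - 9) / 40
  L_2(x) = x(x - 4)(x - 9) / -36
  L_3(x) = x(x - 4)(x - 6) / 135
Then h(x) = -5·L_0(x) - 405·L_1(x) - 1265·L_2(x) - 4055·L_3(x).
Expanding and collecting terms gives h(x) = -5x³ - 5x² - 5.
Evaluating at x = 12: h(12) = -9365.

-9365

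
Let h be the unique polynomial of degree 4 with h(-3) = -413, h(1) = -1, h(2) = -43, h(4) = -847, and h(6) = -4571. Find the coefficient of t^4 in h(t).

-4

Write h(t) = at^4 + bt^3 + ct^2 + dt + e. Substituting each data point gives a linear system:
  81a - 27b + 9c - 3d + e = -413
  a + b + c + d + e = -1
  16a + 8b + 4c + 2d + e = -43
  256a + 64b + 16c + 4d + e = -847
  1296a + 216b + 36c + 6d + e = -4571
Solving the system yields a = -4, b = 3, c = -1, d = 0, e = 1.
So h(t) = -4t⁴ + 3t³ - t² + 1.
The leading coefficient is -4.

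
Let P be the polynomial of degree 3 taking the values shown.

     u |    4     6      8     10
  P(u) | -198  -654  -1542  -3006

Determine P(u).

Using the Lagrange interpolation formula with nodes 4, 6, 8, 10:
  L_0(u) = (u - 6)(u - 8)(u - 10) / -48
  L_1(u) = (u - 4)(u - 8)(u - 10) / 16
  L_2(u) = (u - 4)(u - 6)(u - 10) / -16
  L_3(u) = (u - 4)(u - 6)(u - 8) / 48
Then P(u) = -198·L_0(u) - 654·L_1(u) - 1542·L_2(u) - 3006·L_3(u).
Expanding and collecting terms gives P(u) = -3u^3 - 6.
Check: P(8) = -1542. ✓

P(u) = -3u^3 - 6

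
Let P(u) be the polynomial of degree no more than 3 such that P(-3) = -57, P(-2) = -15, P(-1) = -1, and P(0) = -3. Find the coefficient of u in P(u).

-6

Write P(u) = au^3 + bu^2 + cu + d. Substituting each data point gives a linear system:
  -27a + 9b - 3c + d = -57
  -8a + 4b - 2c + d = -15
  -a + b - c + d = -1
  d = -3
Solving the system yields a = 2, b = -2, c = -6, d = -3.
So P(u) = 2u^3 - 2u^2 - 6u - 3.
The coefficient of u is -6.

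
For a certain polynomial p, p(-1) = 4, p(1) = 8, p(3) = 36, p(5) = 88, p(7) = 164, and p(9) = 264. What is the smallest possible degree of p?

2

Forward differences of the values at x = -1, 1, 3, 5, 7, 9:
  p  : 4  8  36  88  164  264
  Δ  : 4  28  52  76  100
  Δ^2: 24  24  24  24
  Δ^3: 0  0  0
  Δ^4: 0  0
  Δ^5: 0
The second differences are constant (24) and nonzero, while all higher differences vanish, so the minimal degree is 2.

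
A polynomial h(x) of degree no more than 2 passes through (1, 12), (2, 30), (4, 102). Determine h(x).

Using the Lagrange interpolation formula with nodes 1, 2, 4:
  L_0(x) = (x - 2)(x - 4) / 3
  L_1(x) = (x - 1)(x - 4) / -2
  L_2(x) = (x - 1)(x - 2) / 6
Then h(x) = 12·L_0(x) + 30·L_1(x) + 102·L_2(x).
Expanding and collecting terms gives h(x) = 6x^2 + 6.
Check: h(4) = 102. ✓

h(x) = 6x^2 + 6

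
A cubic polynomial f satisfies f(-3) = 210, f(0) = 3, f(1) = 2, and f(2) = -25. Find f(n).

f(n) = -6n^3 + 5n^2 + 3

Write f(n) = an^3 + bn^2 + cn + d. Substituting each data point gives a linear system:
  -27a + 9b - 3c + d = 210
  d = 3
  a + b + c + d = 2
  8a + 4b + 2c + d = -25
Solving the system yields a = -6, b = 5, c = 0, d = 3.
So f(n) = -6n^3 + 5n^2 + 3.
Check: f(-3) = 210. ✓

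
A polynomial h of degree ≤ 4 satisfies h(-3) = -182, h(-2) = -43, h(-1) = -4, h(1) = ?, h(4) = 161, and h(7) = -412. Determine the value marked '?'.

14

The 5 known points determine the degree-4 polynomial uniquely.
Write h(t) = at^4 + bt^3 + ct^2 + dt + e. Substituting each data point gives a linear system:
  81a - 27b + 9c - 3d + e = -182
  16a - 8b + 4c - 2d + e = -43
  a - b + c - d + e = -4
  256a + 64b + 16c + 4d + e = 161
  2401a + 343b + 49c + 7d + e = -412
Solving the system yields a = -1, b = 5, c = 5, d = 4, e = 1.
So h(t) = -t^4 + 5t^3 + 5t^2 + 4t + 1.
Then h(1) = 14.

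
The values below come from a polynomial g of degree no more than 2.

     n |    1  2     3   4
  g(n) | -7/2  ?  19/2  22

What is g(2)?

1

The 3 known points determine the degree-2 polynomial uniquely.
Write g(n) = an^2 + bn + c. Substituting each data point gives a linear system:
  a + b + c = -7/2
  9a + 3b + c = 19/2
  16a + 4b + c = 22
Solving the system yields a = 2, b = -3/2, c = -4.
So g(n) = 2n^2 - (3/2)n - 4.
Then g(2) = 1.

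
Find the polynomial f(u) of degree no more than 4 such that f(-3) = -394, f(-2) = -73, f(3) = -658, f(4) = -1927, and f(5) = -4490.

Using the Lagrange interpolation formula with nodes -3, -2, 3, 4, 5:
  L_0(u) = (u + 2)(u - 3)(u - 4)(u - 5) / 336
  L_1(u) = (u + 3)(u - 3)(u - 4)(u - 5) / -210
  L_2(u) = (u + 3)(u + 2)(u - 4)(u - 5) / 60
  L_3(u) = (u + 3)(u + 2)(u - 3)(u - 5) / -42
  L_4(u) = (u + 3)(u + 2)(u - 3)(u - 4) / 112
Then f(u) = -394·L_0(u) - 73·L_1(u) - 658·L_2(u) - 1927·L_3(u) - 4490·L_4(u).
Expanding and collecting terms gives f(u) = -6u^4 - 5u^3 - 5u^2 + u + 5.
Check: f(3) = -658. ✓

f(u) = -6u^4 - 5u^3 - 5u^2 + u + 5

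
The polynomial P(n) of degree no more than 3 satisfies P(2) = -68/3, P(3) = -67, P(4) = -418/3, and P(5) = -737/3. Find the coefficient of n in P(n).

-1/3

Write P(n) = an^3 + bn^2 + cn + d. Substituting each data point gives a linear system:
  8a + 4b + 2c + d = -68/3
  27a + 9b + 3c + d = -67
  64a + 16b + 4c + d = -418/3
  125a + 25b + 5c + d = -737/3
Solving the system yields a = -1, b = -5, c = -1/3, d = 6.
So P(n) = -n^3 - 5n^2 - (1/3)n + 6.
The coefficient of n is -1/3.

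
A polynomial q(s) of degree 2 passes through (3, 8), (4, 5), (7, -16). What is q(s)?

Write q(s) = as^2 + bs + c. Substituting each data point gives a linear system:
  9a + 3b + c = 8
  16a + 4b + c = 5
  49a + 7b + c = -16
Solving the system yields a = -1, b = 4, c = 5.
So q(s) = -s^2 + 4s + 5.
Check: q(4) = 5. ✓

q(s) = -s^2 + 4s + 5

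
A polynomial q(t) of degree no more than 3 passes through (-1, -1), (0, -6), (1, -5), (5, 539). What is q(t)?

q(t) = 4t^3 + 3t^2 - 6t - 6

Write q(t) = at^3 + bt^2 + ct + d. Substituting each data point gives a linear system:
  -a + b - c + d = -1
  d = -6
  a + b + c + d = -5
  125a + 25b + 5c + d = 539
Solving the system yields a = 4, b = 3, c = -6, d = -6.
So q(t) = 4t³ + 3t² - 6t - 6.
Check: q(1) = -5. ✓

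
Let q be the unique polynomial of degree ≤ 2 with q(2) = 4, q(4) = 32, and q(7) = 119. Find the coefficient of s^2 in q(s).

Write q(s) = as^2 + bs + c. Substituting each data point gives a linear system:
  4a + 2b + c = 4
  16a + 4b + c = 32
  49a + 7b + c = 119
Solving the system yields a = 3, b = -4, c = 0.
So q(s) = 3s^2 - 4s.
The leading coefficient is 3.

3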